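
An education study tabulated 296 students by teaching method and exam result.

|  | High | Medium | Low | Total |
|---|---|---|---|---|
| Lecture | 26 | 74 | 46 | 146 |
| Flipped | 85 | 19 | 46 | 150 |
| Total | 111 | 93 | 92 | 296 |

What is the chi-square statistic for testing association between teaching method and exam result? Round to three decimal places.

63.845

Grand total N = 296.
Expected counts (row total × column total / N):
  Lecture, High: 146×111/296 = 54.7500
  Lecture, Medium: 146×93/296 = 45.8716
  Lecture, Low: 146×92/296 = 45.3784
  Flipped, High: 150×111/296 = 56.2500
  Flipped, Medium: 150×93/296 = 47.1284
  Flipped, Low: 150×92/296 = 46.6216
Contributions (O − E)²/E:
  (26 − 54.7500)²/54.7500 = 15.0970
  (74 − 45.8716)²/45.8716 = 17.2483
  (46 − 45.3784)²/45.3784 = 0.0085
  (85 − 56.2500)²/56.2500 = 14.6944
  (19 − 47.1284)²/47.1284 = 16.7883
  (46 − 46.6216)²/46.6216 = 0.0083
χ² = 15.0970 + 17.2483 + 0.0085 + 14.6944 + 16.7883 + 0.0083 = 63.845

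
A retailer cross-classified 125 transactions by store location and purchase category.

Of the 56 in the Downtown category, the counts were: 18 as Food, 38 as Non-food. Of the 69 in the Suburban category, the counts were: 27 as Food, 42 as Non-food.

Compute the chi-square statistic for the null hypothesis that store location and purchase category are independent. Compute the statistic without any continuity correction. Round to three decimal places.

Row totals: 56, 69. Column totals: 45, 80. Grand total N = 125.
Expected counts (row total × column total / N):
  Downtown, Food: 56×45/125 = 20.1600
  Downtown, Non-food: 56×80/125 = 35.8400
  Suburban, Food: 69×45/125 = 24.8400
  Suburban, Non-food: 69×80/125 = 44.1600
Contributions (O − E)²/E:
  (18 − 20.1600)²/20.1600 = 0.2314
  (38 − 35.8400)²/35.8400 = 0.1302
  (27 − 24.8400)²/24.8400 = 0.1878
  (42 − 44.1600)²/44.1600 = 0.1057
χ² = 0.2314 + 0.1302 + 0.1878 + 0.1057 = 0.655

0.655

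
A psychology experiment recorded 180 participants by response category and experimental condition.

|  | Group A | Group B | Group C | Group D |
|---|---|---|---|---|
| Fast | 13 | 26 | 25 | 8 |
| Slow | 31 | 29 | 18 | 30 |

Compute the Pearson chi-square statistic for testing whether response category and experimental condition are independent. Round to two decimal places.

14.80

Row totals: 72, 108. Column totals: 44, 55, 43, 38. Grand total N = 180.
Expected counts (row total × column total / N):
  Fast, Group A: 72×44/180 = 17.600
  Fast, Group B: 72×55/180 = 22.000
  Fast, Group C: 72×43/180 = 17.200
  Fast, Group D: 72×38/180 = 15.200
  Slow, Group A: 108×44/180 = 26.400
  Slow, Group B: 108×55/180 = 33.000
  Slow, Group C: 108×43/180 = 25.800
  Slow, Group D: 108×38/180 = 22.800
Contributions (O − E)²/E:
  (13 − 17.600)²/17.600 = 1.2023
  (26 − 22.000)²/22.000 = 0.7273
  (25 − 17.200)²/17.200 = 3.5372
  (8 − 15.200)²/15.200 = 3.4105
  (31 − 26.400)²/26.400 = 0.8015
  (29 − 33.000)²/33.000 = 0.4848
  (18 − 25.800)²/25.800 = 2.3581
  (30 − 22.800)²/22.800 = 2.2737
χ² = 1.2023 + 0.7273 + 3.5372 + 3.4105 + 0.8015 + 0.4848 + 2.3581 + 2.2737 = 14.80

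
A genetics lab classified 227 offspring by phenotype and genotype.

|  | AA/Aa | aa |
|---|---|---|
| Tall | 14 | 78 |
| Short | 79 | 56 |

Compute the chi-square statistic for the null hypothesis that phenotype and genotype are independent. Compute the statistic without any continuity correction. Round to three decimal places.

42.419

Row totals: 92, 135. Column totals: 93, 134. Grand total N = 227.
Expected counts (row total × column total / N):
  Tall, AA/Aa: 92×93/227 = 37.6916
  Tall, aa: 92×134/227 = 54.3084
  Short, AA/Aa: 135×93/227 = 55.3084
  Short, aa: 135×134/227 = 79.6916
Contributions (O − E)²/E:
  (14 − 37.6916)²/37.6916 = 14.8917
  (78 − 54.3084)²/54.3084 = 10.3353
  (79 − 55.3084)²/55.3084 = 10.1484
  (56 − 79.6916)²/79.6916 = 7.0433
χ² = 14.8917 + 10.3353 + 10.1484 + 7.0433 = 42.419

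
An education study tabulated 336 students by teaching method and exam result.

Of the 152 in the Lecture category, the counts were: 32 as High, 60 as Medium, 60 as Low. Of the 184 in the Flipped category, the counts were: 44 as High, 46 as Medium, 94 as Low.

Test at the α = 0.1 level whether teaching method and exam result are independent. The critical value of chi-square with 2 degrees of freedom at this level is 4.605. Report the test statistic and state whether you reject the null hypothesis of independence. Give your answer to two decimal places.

Row totals: 152, 184. Column totals: 76, 106, 154. Grand total N = 336.
Expected counts (row total × column total / N):
  Lecture, High: 152×76/336 = 34.381
  Lecture, Medium: 152×106/336 = 47.952
  Lecture, Low: 152×154/336 = 69.667
  Flipped, High: 184×76/336 = 41.619
  Flipped, Medium: 184×106/336 = 58.048
  Flipped, Low: 184×154/336 = 84.333
Contributions (O − E)²/E:
  (32 − 34.381)²/34.381 = 0.1649
  (60 − 47.952)²/47.952 = 3.0271
  (60 − 69.667)²/69.667 = 1.3414
  (44 − 41.619)²/41.619 = 0.1362
  (46 − 58.048)²/58.048 = 2.5006
  (94 − 84.333)²/84.333 = 1.1081
χ² = 0.1649 + 3.0271 + 1.3414 + 0.1362 + 2.5006 + 1.1081 = 8.28
df = (2−1)(3−1) = 2. Since 8.28 > 4.605, reject the null hypothesis of independence at α = 0.1.

8.28; reject H₀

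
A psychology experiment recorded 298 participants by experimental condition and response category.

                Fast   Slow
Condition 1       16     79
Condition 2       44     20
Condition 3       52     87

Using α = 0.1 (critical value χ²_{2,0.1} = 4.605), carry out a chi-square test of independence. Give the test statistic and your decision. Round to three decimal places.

Row totals: 95, 64, 139. Column totals: 112, 186. Grand total N = 298.
Expected counts (row total × column total / N):
  Condition 1, Fast: 95×112/298 = 35.7047
  Condition 1, Slow: 95×186/298 = 59.2953
  Condition 2, Fast: 64×112/298 = 24.0537
  Condition 2, Slow: 64×186/298 = 39.9463
  Condition 3, Fast: 139×112/298 = 52.2416
  Condition 3, Slow: 139×186/298 = 86.7584
Contributions (O − E)²/E:
  (16 − 35.7047)²/35.7047 = 10.8746
  (79 − 59.2953)²/59.2953 = 6.5482
  (44 − 24.0537)²/24.0537 = 16.5403
  (20 − 39.9463)²/39.9463 = 9.9597
  (52 − 52.2416)²/52.2416 = 0.0011
  (87 − 86.7584)²/86.7584 = 0.0007
χ² = 10.8746 + 6.5482 + 16.5403 + 9.9597 + 0.0011 + 0.0007 = 43.925
df = (3−1)(2−1) = 2. Since 43.925 > 4.605, reject the null hypothesis of independence at α = 0.1.

43.925; reject H₀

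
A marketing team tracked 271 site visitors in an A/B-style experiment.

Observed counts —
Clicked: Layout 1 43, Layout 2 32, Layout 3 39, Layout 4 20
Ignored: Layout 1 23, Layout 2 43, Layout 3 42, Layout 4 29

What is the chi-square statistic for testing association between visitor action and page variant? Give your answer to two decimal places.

Row totals: 134, 137. Column totals: 66, 75, 81, 49. Grand total N = 271.
Expected counts (row total × column total / N):
  Clicked, Layout 1: 134×66/271 = 32.635
  Clicked, Layout 2: 134×75/271 = 37.085
  Clicked, Layout 3: 134×81/271 = 40.052
  Clicked, Layout 4: 134×49/271 = 24.229
  Ignored, Layout 1: 137×66/271 = 33.365
  Ignored, Layout 2: 137×75/271 = 37.915
  Ignored, Layout 3: 137×81/271 = 40.948
  Ignored, Layout 4: 137×49/271 = 24.771
Contributions (O − E)²/E:
  (43 − 32.635)²/32.635 = 3.2920
  (32 − 37.085)²/37.085 = 0.6972
  (39 − 40.052)²/40.052 = 0.0276
  (20 − 24.229)²/24.229 = 0.7381
  (23 − 33.365)²/33.365 = 3.2199
  (43 − 37.915)²/37.915 = 0.6820
  (42 − 40.948)²/40.948 = 0.0270
  (29 − 24.771)²/24.771 = 0.7220
χ² = 3.2920 + 0.6972 + 0.0276 + 0.7381 + 3.2199 + 0.6820 + 0.0270 + 0.7220 = 9.41

9.41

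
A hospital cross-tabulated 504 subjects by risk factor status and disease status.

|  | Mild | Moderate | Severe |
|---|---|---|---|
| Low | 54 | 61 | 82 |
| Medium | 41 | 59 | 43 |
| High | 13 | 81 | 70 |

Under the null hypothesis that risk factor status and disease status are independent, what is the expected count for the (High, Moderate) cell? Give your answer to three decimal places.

65.405

Row total (High) = 164; column total (Moderate) = 201; grand total N = 504.
Expected count = (row total × column total) / N = 164 × 201 / 504 = 65.405.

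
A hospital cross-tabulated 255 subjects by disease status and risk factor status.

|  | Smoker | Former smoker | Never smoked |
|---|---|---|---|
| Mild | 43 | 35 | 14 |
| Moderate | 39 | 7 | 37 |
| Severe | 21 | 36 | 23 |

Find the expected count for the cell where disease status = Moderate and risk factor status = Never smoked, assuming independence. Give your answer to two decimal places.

24.09

Row total (Moderate) = 83; column total (Never smoked) = 74; grand total N = 255.
Expected count = (row total × column total) / N = 83 × 74 / 255 = 24.09.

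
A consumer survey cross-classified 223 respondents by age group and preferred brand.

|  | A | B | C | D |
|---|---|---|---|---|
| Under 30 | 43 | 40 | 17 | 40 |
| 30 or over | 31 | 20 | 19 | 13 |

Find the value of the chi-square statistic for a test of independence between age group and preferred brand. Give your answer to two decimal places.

Row totals: 140, 83. Column totals: 74, 60, 36, 53. Grand total N = 223.
Expected counts (row total × column total / N):
  Under 30, A: 140×74/223 = 46.457
  Under 30, B: 140×60/223 = 37.668
  Under 30, C: 140×36/223 = 22.601
  Under 30, D: 140×53/223 = 33.274
  30 or over, A: 83×74/223 = 27.543
  30 or over, B: 83×60/223 = 22.332
  30 or over, C: 83×36/223 = 13.399
  30 or over, D: 83×53/223 = 19.726
Contributions (O − E)²/E:
  (43 − 46.457)²/46.457 = 0.2572
  (40 − 37.668)²/37.668 = 0.1444
  (17 − 22.601)²/22.601 = 1.3880
  (40 − 33.274)²/33.274 = 1.3596
  (31 − 27.543)²/27.543 = 0.4339
  (20 − 22.332)²/22.332 = 0.2435
  (19 − 13.399)²/13.399 = 2.3413
  (13 − 19.726)²/19.726 = 2.2934
χ² = 0.2572 + 0.1444 + 1.3880 + 1.3596 + 0.4339 + 0.2435 + 2.3413 + 2.2934 = 8.46

8.46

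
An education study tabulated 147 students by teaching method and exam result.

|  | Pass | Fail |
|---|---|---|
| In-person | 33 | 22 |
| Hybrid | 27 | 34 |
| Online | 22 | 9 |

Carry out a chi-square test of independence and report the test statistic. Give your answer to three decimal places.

Row totals: 55, 61, 31. Column totals: 82, 65. Grand total N = 147.
Expected counts (row total × column total / N):
  In-person, Pass: 55×82/147 = 30.6803
  In-person, Fail: 55×65/147 = 24.3197
  Hybrid, Pass: 61×82/147 = 34.0272
  Hybrid, Fail: 61×65/147 = 26.9728
  Online, Pass: 31×82/147 = 17.2925
  Online, Fail: 31×65/147 = 13.7075
Contributions (O − E)²/E:
  (33 − 30.6803)²/30.6803 = 0.1754
  (22 − 24.3197)²/24.3197 = 0.2213
  (27 − 34.0272)²/34.0272 = 1.4512
  (34 − 26.9728)²/26.9728 = 1.8308
  (22 − 17.2925)²/17.2925 = 1.2815
  (9 − 13.7075)²/13.7075 = 1.6167
χ² = 0.1754 + 0.2213 + 1.4512 + 1.8308 + 1.2815 + 1.6167 = 6.577

6.577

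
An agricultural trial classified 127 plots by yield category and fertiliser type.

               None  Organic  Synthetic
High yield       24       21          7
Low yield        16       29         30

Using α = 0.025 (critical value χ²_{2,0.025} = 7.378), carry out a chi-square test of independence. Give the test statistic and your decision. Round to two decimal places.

13.45; reject H₀

Row totals: 52, 75. Column totals: 40, 50, 37. Grand total N = 127.
Expected counts (row total × column total / N):
  High yield, None: 52×40/127 = 16.378
  High yield, Organic: 52×50/127 = 20.472
  High yield, Synthetic: 52×37/127 = 15.150
  Low yield, None: 75×40/127 = 23.622
  Low yield, Organic: 75×50/127 = 29.528
  Low yield, Synthetic: 75×37/127 = 21.850
Contributions (O − E)²/E:
  (24 − 16.378)²/16.378 = 3.5471
  (21 − 20.472)²/20.472 = 0.0136
  (7 − 15.150)²/15.150 = 4.3843
  (16 − 23.622)²/23.622 = 2.4594
  (29 − 29.528)²/29.528 = 0.0094
  (30 − 21.850)²/21.850 = 3.0399
χ² = 3.5471 + 0.0136 + 4.3843 + 2.4594 + 0.0094 + 3.0399 = 13.45
df = (2−1)(3−1) = 2. Since 13.45 > 7.378, reject the null hypothesis of independence at α = 0.025.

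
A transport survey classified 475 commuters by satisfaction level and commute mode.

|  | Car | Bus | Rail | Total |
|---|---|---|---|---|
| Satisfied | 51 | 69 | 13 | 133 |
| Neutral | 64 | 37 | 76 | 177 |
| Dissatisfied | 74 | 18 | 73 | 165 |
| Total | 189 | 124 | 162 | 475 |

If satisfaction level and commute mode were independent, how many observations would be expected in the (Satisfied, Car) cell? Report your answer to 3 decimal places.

Row total (Satisfied) = 133; column total (Car) = 189; grand total N = 475.
Expected count = (row total × column total) / N = 133 × 189 / 475 = 52.920.

52.920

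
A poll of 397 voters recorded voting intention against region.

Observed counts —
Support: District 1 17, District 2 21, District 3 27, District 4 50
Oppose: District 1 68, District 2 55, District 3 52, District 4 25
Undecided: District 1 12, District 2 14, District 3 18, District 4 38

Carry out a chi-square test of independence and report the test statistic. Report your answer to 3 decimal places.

55.948

Row totals: 115, 200, 82. Column totals: 97, 90, 97, 113. Grand total N = 397.
Expected counts (row total × column total / N):
  Support, District 1: 115×97/397 = 28.0982
  Support, District 2: 115×90/397 = 26.0705
  Support, District 3: 115×97/397 = 28.0982
  Support, District 4: 115×113/397 = 32.7330
  Oppose, District 1: 200×97/397 = 48.8665
  Oppose, District 2: 200×90/397 = 45.3401
  Oppose, District 3: 200×97/397 = 48.8665
  Oppose, District 4: 200×113/397 = 56.9270
  Undecided, District 1: 82×97/397 = 20.0353
  Undecided, District 2: 82×90/397 = 18.5894
  Undecided, District 3: 82×97/397 = 20.0353
  Undecided, District 4: 82×113/397 = 23.3401
Contributions (O − E)²/E:
  (17 − 28.0982)²/28.0982 = 4.3836
  (21 − 26.0705)²/26.0705 = 0.9862
  (27 − 28.0982)²/28.0982 = 0.0429
  (50 − 32.7330)²/32.7330 = 9.1085
  (68 − 48.8665)²/48.8665 = 7.4917
  (55 − 45.3401)²/45.3401 = 2.0581
  (52 − 48.8665)²/48.8665 = 0.2009
  (25 − 56.9270)²/56.9270 = 17.9060
  (12 − 20.0353)²/20.0353 = 3.2226
  (14 − 18.5894)²/18.5894 = 1.1330
  (18 − 20.0353)²/20.0353 = 0.2068
  (38 − 23.3401)²/23.3401 = 9.2079
χ² = 4.3836 + 0.9862 + 0.0429 + 9.1085 + 7.4917 + 2.0581 + 0.2009 + 17.9060 + 3.2226 + 1.1330 + 0.2068 + 9.2079 = 55.948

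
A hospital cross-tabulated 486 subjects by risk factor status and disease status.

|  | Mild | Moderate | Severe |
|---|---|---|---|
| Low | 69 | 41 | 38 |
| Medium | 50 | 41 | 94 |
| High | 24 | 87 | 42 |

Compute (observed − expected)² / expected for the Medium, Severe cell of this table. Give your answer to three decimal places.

11.639

Row total (Medium) = 185; column total (Severe) = 174; N = 486.
Expected count E = 185 × 174 / 486 = 66.2346.
Contribution = (O − E)²/E = (94 − 66.2346)² / 66.2346 = 11.639.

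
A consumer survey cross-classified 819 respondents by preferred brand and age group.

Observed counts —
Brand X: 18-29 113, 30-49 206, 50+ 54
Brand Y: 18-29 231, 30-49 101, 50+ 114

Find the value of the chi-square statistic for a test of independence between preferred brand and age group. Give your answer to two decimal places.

92.04

Row totals: 373, 446. Column totals: 344, 307, 168. Grand total N = 819.
Expected counts (row total × column total / N):
  Brand X, 18-29: 373×344/819 = 156.669
  Brand X, 30-49: 373×307/819 = 139.818
  Brand X, 50+: 373×168/819 = 76.513
  Brand Y, 18-29: 446×344/819 = 187.331
  Brand Y, 30-49: 446×307/819 = 167.182
  Brand Y, 50+: 446×168/819 = 91.487
Contributions (O − E)²/E:
  (113 − 156.669)²/156.669 = 12.1720
  (206 − 139.818)²/139.818 = 31.3268
  (54 − 76.513)²/76.513 = 6.6242
  (231 − 187.331)²/187.331 = 10.1797
  (101 − 167.182)²/167.182 = 26.1993
  (114 − 91.487)²/91.487 = 5.5400
χ² = 12.1720 + 31.3268 + 6.6242 + 10.1797 + 26.1993 + 5.5400 = 92.04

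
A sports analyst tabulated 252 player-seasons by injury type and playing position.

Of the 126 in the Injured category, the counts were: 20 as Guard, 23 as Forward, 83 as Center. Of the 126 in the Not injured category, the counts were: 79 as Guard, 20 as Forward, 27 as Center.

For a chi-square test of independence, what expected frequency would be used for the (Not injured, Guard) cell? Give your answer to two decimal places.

49.50

Row total (Not injured) = 126; column total (Guard) = 99; grand total N = 252.
Expected count = (row total × column total) / N = 126 × 99 / 252 = 49.50.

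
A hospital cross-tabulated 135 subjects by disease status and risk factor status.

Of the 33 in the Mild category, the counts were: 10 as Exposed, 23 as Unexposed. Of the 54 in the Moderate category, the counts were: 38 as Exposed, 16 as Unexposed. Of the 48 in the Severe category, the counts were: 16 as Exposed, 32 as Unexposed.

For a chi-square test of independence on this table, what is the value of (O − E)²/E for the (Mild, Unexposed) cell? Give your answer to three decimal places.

1.836

Row total (Mild) = 33; column total (Unexposed) = 71; N = 135.
Expected count E = 33 × 71 / 135 = 17.3556.
Contribution = (O − E)²/E = (23 − 17.3556)² / 17.3556 = 1.836.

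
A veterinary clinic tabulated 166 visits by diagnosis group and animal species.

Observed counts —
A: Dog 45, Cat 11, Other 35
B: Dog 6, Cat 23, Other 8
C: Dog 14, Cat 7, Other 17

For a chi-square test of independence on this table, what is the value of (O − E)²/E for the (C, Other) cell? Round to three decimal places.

0.776

Row total (C) = 38; column total (Other) = 60; N = 166.
Expected count E = 38 × 60 / 166 = 13.7349.
Contribution = (O − E)²/E = (17 − 13.7349)² / 13.7349 = 0.776.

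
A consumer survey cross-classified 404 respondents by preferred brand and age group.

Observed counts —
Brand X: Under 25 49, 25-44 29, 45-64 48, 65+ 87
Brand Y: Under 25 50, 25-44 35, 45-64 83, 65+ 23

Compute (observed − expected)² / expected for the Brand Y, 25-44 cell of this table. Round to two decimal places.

0.74

Row total (Brand Y) = 191; column total (25-44) = 64; N = 404.
Expected count E = 191 × 64 / 404 = 30.257.
Contribution = (O − E)²/E = (35 − 30.257)² / 30.257 = 0.74.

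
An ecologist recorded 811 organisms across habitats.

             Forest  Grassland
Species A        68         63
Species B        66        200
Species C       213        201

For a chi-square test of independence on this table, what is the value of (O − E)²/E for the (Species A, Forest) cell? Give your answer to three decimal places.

2.548

Row total (Species A) = 131; column total (Forest) = 347; N = 811.
Expected count E = 131 × 347 / 811 = 56.05055.
Contribution = (O − E)²/E = (68 − 56.05055)² / 56.05055 = 2.548.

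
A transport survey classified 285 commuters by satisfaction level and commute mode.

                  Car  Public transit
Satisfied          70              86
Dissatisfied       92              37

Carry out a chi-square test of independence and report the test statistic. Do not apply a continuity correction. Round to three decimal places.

Row totals: 156, 129. Column totals: 162, 123. Grand total N = 285.
Expected counts (row total × column total / N):
  Satisfied, Car: 156×162/285 = 88.6737
  Satisfied, Public transit: 156×123/285 = 67.3263
  Dissatisfied, Car: 129×162/285 = 73.3263
  Dissatisfied, Public transit: 129×123/285 = 55.6737
Contributions (O − E)²/E:
  (70 − 88.6737)²/88.6737 = 3.9325
  (86 − 67.3263)²/67.3263 = 5.1794
  (92 − 73.3263)²/73.3263 = 4.7556
  (37 − 55.6737)²/55.6737 = 6.2634
χ² = 3.9325 + 5.1794 + 4.7556 + 6.2634 = 20.131

20.131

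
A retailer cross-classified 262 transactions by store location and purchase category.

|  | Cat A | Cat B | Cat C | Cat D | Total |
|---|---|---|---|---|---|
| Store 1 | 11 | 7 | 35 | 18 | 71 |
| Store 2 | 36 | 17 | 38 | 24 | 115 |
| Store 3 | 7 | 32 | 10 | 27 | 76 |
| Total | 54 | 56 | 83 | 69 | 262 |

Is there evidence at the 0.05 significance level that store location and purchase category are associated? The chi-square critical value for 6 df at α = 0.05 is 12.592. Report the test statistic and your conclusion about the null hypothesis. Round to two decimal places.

Grand total N = 262.
Expected counts (row total × column total / N):
  Store 1, Cat A: 71×54/262 = 14.634
  Store 1, Cat B: 71×56/262 = 15.176
  Store 1, Cat C: 71×83/262 = 22.492
  Store 1, Cat D: 71×69/262 = 18.698
  Store 2, Cat A: 115×54/262 = 23.702
  Store 2, Cat B: 115×56/262 = 24.580
  Store 2, Cat C: 115×83/262 = 36.431
  Store 2, Cat D: 115×69/262 = 30.286
  Store 3, Cat A: 76×54/262 = 15.664
  Store 3, Cat B: 76×56/262 = 16.244
  Store 3, Cat C: 76×83/262 = 24.076
  Store 3, Cat D: 76×69/262 = 20.015
Contributions (O − E)²/E:
  (11 − 14.634)²/14.634 = 0.9024
  (7 − 15.176)²/15.176 = 4.4048
  (35 − 22.492)²/22.492 = 6.9558
  (18 − 18.698)²/18.698 = 0.0261
  (36 − 23.702)²/23.702 = 6.3809
  (17 − 24.580)²/24.580 = 2.3375
  (38 − 36.431)²/36.431 = 0.0676
  (24 − 30.286)²/30.286 = 1.3047
  (7 − 15.664)²/15.664 = 4.7922
  (32 − 16.244)²/16.244 = 15.2827
  (10 − 24.076)²/24.076 = 8.2295
  (27 − 20.015)²/20.015 = 2.4377
χ² = 0.9024 + 4.4048 + 6.9558 + 0.0261 + 6.3809 + 2.3375 + 0.0676 + 1.3047 + 4.7922 + 15.2827 + 8.2295 + 2.4377 = 53.12
df = (3−1)(4−1) = 6. Since 53.12 > 12.592, reject the null hypothesis of independence at α = 0.05.

53.12; reject H₀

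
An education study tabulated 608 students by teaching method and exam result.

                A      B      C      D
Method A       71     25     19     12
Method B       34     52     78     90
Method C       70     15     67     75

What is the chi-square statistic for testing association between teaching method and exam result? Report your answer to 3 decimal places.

Row totals: 127, 254, 227. Column totals: 175, 92, 164, 177. Grand total N = 608.
Expected counts (row total × column total / N):
  Method A, A: 127×175/608 = 36.5543
  Method A, B: 127×92/608 = 19.2171
  Method A, C: 127×164/608 = 34.2566
  Method A, D: 127×177/608 = 36.9720
  Method B, A: 254×175/608 = 73.1086
  Method B, B: 254×92/608 = 38.4342
  Method B, C: 254×164/608 = 68.5132
  Method B, D: 254×177/608 = 73.9441
  Method C, A: 227×175/608 = 65.3372
  Method C, B: 227×92/608 = 34.3487
  Method C, C: 227×164/608 = 61.2303
  Method C, D: 227×177/608 = 66.0839
Contributions (O − E)²/E:
  (71 − 36.5543)²/36.5543 = 32.4587
  (25 − 19.2171)²/19.2171 = 1.7402
  (19 − 34.2566)²/34.2566 = 6.7947
  (12 − 36.9720)²/36.9720 = 16.8668
  (34 − 73.1086)²/73.1086 = 20.9207
  (52 − 38.4342)²/38.4342 = 4.7882
  (78 − 68.5132)²/68.5132 = 1.3136
  (90 − 73.9441)²/73.9441 = 3.4863
  (70 − 65.3372)²/65.3372 = 0.3328
  (15 − 34.3487)²/34.3487 = 10.8992
  (67 − 61.2303)²/61.2303 = 0.5437
  (75 − 66.0839)²/66.0839 = 1.2030
χ² = 32.4587 + 1.7402 + 6.7947 + 16.8668 + 20.9207 + 4.7882 + 1.3136 + 3.4863 + 0.3328 + 10.8992 + 0.5437 + 1.2030 = 101.348

101.348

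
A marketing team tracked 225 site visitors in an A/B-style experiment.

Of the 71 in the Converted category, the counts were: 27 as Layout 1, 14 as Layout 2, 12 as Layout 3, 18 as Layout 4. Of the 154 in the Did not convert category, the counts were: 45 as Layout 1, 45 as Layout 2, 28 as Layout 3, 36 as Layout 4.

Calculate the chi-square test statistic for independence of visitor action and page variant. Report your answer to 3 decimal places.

Row totals: 71, 154. Column totals: 72, 59, 40, 54. Grand total N = 225.
Expected counts (row total × column total / N):
  Converted, Layout 1: 71×72/225 = 22.7200
  Converted, Layout 2: 71×59/225 = 18.6178
  Converted, Layout 3: 71×40/225 = 12.6222
  Converted, Layout 4: 71×54/225 = 17.0400
  Did not convert, Layout 1: 154×72/225 = 49.2800
  Did not convert, Layout 2: 154×59/225 = 40.3822
  Did not convert, Layout 3: 154×40/225 = 27.3778
  Did not convert, Layout 4: 154×54/225 = 36.9600
Contributions (O − E)²/E:
  (27 − 22.7200)²/22.7200 = 0.8063
  (14 − 18.6178)²/18.6178 = 1.1454
  (12 − 12.6222)²/12.6222 = 0.0307
  (18 − 17.0400)²/17.0400 = 0.0541
  (45 − 49.2800)²/49.2800 = 0.3717
  (45 − 40.3822)²/40.3822 = 0.5281
  (28 − 27.3778)²/27.3778 = 0.0141
  (36 − 36.9600)²/36.9600 = 0.0249
χ² = 0.8063 + 1.1454 + 0.0307 + 0.0541 + 0.3717 + 0.5281 + 0.0141 + 0.0249 = 2.975

2.975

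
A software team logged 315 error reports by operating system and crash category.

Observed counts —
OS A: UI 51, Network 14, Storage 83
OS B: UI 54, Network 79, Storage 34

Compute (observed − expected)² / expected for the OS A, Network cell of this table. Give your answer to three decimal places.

20.181

Row total (OS A) = 148; column total (Network) = 93; N = 315.
Expected count E = 148 × 93 / 315 = 43.6952.
Contribution = (O − E)²/E = (14 − 43.6952)² / 43.6952 = 20.181.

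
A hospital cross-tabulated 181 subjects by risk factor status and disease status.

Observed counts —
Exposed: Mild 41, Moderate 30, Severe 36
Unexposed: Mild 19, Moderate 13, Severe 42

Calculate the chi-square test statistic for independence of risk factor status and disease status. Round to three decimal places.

9.550

Row totals: 107, 74. Column totals: 60, 43, 78. Grand total N = 181.
Expected counts (row total × column total / N):
  Exposed, Mild: 107×60/181 = 35.4696
  Exposed, Moderate: 107×43/181 = 25.4199
  Exposed, Severe: 107×78/181 = 46.1105
  Unexposed, Mild: 74×60/181 = 24.5304
  Unexposed, Moderate: 74×43/181 = 17.5801
  Unexposed, Severe: 74×78/181 = 31.8895
Contributions (O − E)²/E:
  (41 − 35.4696)²/35.4696 = 0.8623
  (30 − 25.4199)²/25.4199 = 0.8252
  (36 − 46.1105)²/46.1105 = 2.2169
  (19 − 24.5304)²/24.5304 = 1.2468
  (13 − 17.5801)²/17.5801 = 1.1932
  (42 − 31.8895)²/31.8895 = 3.2055
χ² = 0.8623 + 0.8252 + 2.2169 + 1.2468 + 1.1932 + 3.2055 = 9.550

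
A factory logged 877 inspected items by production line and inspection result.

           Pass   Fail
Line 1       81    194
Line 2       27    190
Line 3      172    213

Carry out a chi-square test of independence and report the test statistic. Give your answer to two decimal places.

Row totals: 275, 217, 385. Column totals: 280, 597. Grand total N = 877.
Expected counts (row total × column total / N):
  Line 1, Pass: 275×280/877 = 87.799
  Line 1, Fail: 275×597/877 = 187.201
  Line 2, Pass: 217×280/877 = 69.282
  Line 2, Fail: 217×597/877 = 147.718
  Line 3, Pass: 385×280/877 = 122.919
  Line 3, Fail: 385×597/877 = 262.081
Contributions (O − E)²/E:
  (81 − 87.799)²/87.799 = 0.5265
  (194 − 187.201)²/187.201 = 0.2469
  (27 − 69.282)²/69.282 = 25.8042
  (190 − 147.718)²/147.718 = 12.1026
  (172 − 122.919)²/122.919 = 19.5978
  (213 − 262.081)²/262.081 = 9.1916
χ² = 0.5265 + 0.2469 + 25.8042 + 12.1026 + 19.5978 + 9.1916 = 67.47

67.47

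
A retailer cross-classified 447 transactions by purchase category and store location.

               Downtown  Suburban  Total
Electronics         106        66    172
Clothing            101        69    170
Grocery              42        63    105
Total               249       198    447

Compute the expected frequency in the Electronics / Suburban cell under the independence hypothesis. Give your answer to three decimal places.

Row total (Electronics) = 172; column total (Suburban) = 198; grand total N = 447.
Expected count = (row total × column total) / N = 172 × 198 / 447 = 76.188.

76.188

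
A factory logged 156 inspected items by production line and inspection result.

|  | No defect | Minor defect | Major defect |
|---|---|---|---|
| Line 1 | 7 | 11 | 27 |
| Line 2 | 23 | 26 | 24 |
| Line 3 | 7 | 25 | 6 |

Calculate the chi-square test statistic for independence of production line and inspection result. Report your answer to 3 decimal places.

Row totals: 45, 73, 38. Column totals: 37, 62, 57. Grand total N = 156.
Expected counts (row total × column total / N):
  Line 1, No defect: 45×37/156 = 10.6731
  Line 1, Minor defect: 45×62/156 = 17.8846
  Line 1, Major defect: 45×57/156 = 16.4423
  Line 2, No defect: 73×37/156 = 17.3141
  Line 2, Minor defect: 73×62/156 = 29.0128
  Line 2, Major defect: 73×57/156 = 26.6731
  Line 3, No defect: 38×37/156 = 9.0128
  Line 3, Minor defect: 38×62/156 = 15.1026
  Line 3, Major defect: 38×57/156 = 13.8846
Contributions (O − E)²/E:
  (7 − 10.6731)²/10.6731 = 1.2641
  (11 − 17.8846)²/17.8846 = 2.6502
  (27 − 16.4423)²/16.4423 = 6.7792
  (23 − 17.3141)²/17.3141 = 1.8672
  (26 − 29.0128)²/29.0128 = 0.3129
  (24 − 26.6731)²/26.6731 = 0.2679
  (7 − 9.0128)²/9.0128 = 0.4495
  (25 − 15.1026)²/15.1026 = 6.4862
  (6 − 13.8846)²/13.8846 = 4.4774
χ² = 1.2641 + 2.6502 + 6.7792 + 1.8672 + 0.3129 + 0.2679 + 0.4495 + 6.4862 + 4.4774 = 24.555

24.555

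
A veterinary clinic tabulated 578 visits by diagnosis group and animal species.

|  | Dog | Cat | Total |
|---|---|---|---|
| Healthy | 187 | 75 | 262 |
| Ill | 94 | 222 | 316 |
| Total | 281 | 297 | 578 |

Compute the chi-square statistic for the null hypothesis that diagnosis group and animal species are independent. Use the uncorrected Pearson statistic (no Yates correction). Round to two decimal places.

Grand total N = 578.
Expected counts (row total × column total / N):
  Healthy, Dog: 262×281/578 = 127.374
  Healthy, Cat: 262×297/578 = 134.626
  Ill, Dog: 316×281/578 = 153.626
  Ill, Cat: 316×297/578 = 162.374
Contributions (O − E)²/E:
  (187 − 127.374)²/127.374 = 27.9120
  (75 − 134.626)²/134.626 = 26.4084
  (94 − 153.626)²/153.626 = 23.1423
  (222 − 162.374)²/162.374 = 21.8955
χ² = 27.9120 + 26.4084 + 23.1423 + 21.8955 = 99.36

99.36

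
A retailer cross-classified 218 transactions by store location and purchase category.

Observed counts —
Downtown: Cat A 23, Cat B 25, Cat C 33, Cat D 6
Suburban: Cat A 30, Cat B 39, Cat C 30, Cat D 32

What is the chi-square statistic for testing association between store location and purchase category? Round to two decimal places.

13.59

Row totals: 87, 131. Column totals: 53, 64, 63, 38. Grand total N = 218.
Expected counts (row total × column total / N):
  Downtown, Cat A: 87×53/218 = 21.151
  Downtown, Cat B: 87×64/218 = 25.541
  Downtown, Cat C: 87×63/218 = 25.142
  Downtown, Cat D: 87×38/218 = 15.165
  Suburban, Cat A: 131×53/218 = 31.849
  Suburban, Cat B: 131×64/218 = 38.459
  Suburban, Cat C: 131×63/218 = 37.858
  Suburban, Cat D: 131×38/218 = 22.835
Contributions (O − E)²/E:
  (23 − 21.151)²/21.151 = 0.1616
  (25 − 25.541)²/25.541 = 0.0115
  (33 − 25.142)²/25.142 = 2.4560
  (6 − 15.165)²/15.165 = 5.5389
  (30 − 31.849)²/31.849 = 0.1073
  (39 − 38.459)²/38.459 = 0.0076
  (30 − 37.858)²/37.858 = 1.6310
  (32 − 22.835)²/22.835 = 3.6784
χ² = 0.1616 + 0.0115 + 2.4560 + 5.5389 + 0.1073 + 0.0076 + 1.6310 + 3.6784 = 13.59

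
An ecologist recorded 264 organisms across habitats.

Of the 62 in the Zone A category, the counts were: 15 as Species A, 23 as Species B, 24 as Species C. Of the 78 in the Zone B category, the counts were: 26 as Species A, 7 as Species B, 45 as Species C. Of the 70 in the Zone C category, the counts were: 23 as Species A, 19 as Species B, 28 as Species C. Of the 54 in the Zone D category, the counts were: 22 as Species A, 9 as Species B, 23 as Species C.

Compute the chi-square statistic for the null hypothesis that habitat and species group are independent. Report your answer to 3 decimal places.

20.201

Row totals: 62, 78, 70, 54. Column totals: 86, 58, 120. Grand total N = 264.
Expected counts (row total × column total / N):
  Zone A, Species A: 62×86/264 = 20.1970
  Zone A, Species B: 62×58/264 = 13.6212
  Zone A, Species C: 62×120/264 = 28.1818
  Zone B, Species A: 78×86/264 = 25.4091
  Zone B, Species B: 78×58/264 = 17.1364
  Zone B, Species C: 78×120/264 = 35.4545
  Zone C, Species A: 70×86/264 = 22.8030
  Zone C, Species B: 70×58/264 = 15.3788
  Zone C, Species C: 70×120/264 = 31.8182
  Zone D, Species A: 54×86/264 = 17.5909
  Zone D, Species B: 54×58/264 = 11.8636
  Zone D, Species C: 54×120/264 = 24.5455
Contributions (O − E)²/E:
  (15 − 20.1970)²/20.1970 = 1.3373
  (23 − 13.6212)²/13.6212 = 6.4577
  (24 − 28.1818)²/28.1818 = 0.6205
  (26 − 25.4091)²/25.4091 = 0.0137
  (7 − 17.1364)²/17.1364 = 5.9958
  (45 − 35.4545)²/35.4545 = 2.5700
  (23 − 22.8030)²/22.8030 = 0.0017
  (19 − 15.3788)²/15.3788 = 0.8527
  (28 − 31.8182)²/31.8182 = 0.4582
  (22 − 17.5909)²/17.5909 = 1.1051
  (9 − 11.8636)²/11.8636 = 0.6912
  (23 − 24.5455)²/24.5455 = 0.0973
χ² = 1.3373 + 6.4577 + 0.6205 + 0.0137 + 5.9958 + 2.5700 + 0.0017 + 0.8527 + 0.4582 + 1.1051 + 0.6912 + 0.0973 = 20.201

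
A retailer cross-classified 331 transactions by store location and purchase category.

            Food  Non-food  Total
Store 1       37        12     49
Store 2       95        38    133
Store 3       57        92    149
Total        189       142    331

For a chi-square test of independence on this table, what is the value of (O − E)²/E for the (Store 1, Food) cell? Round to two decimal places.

Row total (Store 1) = 49; column total (Food) = 189; N = 331.
Expected count E = 49 × 189 / 331 = 27.979.
Contribution = (O − E)²/E = (37 − 27.979)² / 27.979 = 2.91.

2.91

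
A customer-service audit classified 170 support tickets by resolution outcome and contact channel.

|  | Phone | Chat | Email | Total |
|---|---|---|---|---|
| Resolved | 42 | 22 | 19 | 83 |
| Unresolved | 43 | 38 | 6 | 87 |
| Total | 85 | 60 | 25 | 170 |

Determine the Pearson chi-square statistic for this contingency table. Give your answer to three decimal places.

Grand total N = 170.
Expected counts (row total × column total / N):
  Resolved, Phone: 83×85/170 = 41.5000
  Resolved, Chat: 83×60/170 = 29.2941
  Resolved, Email: 83×25/170 = 12.2059
  Unresolved, Phone: 87×85/170 = 43.5000
  Unresolved, Chat: 87×60/170 = 30.7059
  Unresolved, Email: 87×25/170 = 12.7941
Contributions (O − E)²/E:
  (42 − 41.5000)²/41.5000 = 0.0060
  (22 − 29.2941)²/29.2941 = 1.8162
  (19 − 12.2059)²/12.2059 = 3.7818
  (43 − 43.5000)²/43.5000 = 0.0057
  (38 − 30.7059)²/30.7059 = 1.7327
  (6 − 12.7941)²/12.7941 = 3.6079
χ² = 0.0060 + 1.8162 + 3.7818 + 0.0057 + 1.7327 + 3.6079 = 10.950

10.950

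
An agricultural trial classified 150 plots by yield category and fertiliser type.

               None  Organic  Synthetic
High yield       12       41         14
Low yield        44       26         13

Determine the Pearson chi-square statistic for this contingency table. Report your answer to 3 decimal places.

Row totals: 67, 83. Column totals: 56, 67, 27. Grand total N = 150.
Expected counts (row total × column total / N):
  High yield, None: 67×56/150 = 25.0133
  High yield, Organic: 67×67/150 = 29.9267
  High yield, Synthetic: 67×27/150 = 12.0600
  Low yield, None: 83×56/150 = 30.9867
  Low yield, Organic: 83×67/150 = 37.0733
  Low yield, Synthetic: 83×27/150 = 14.9400
Contributions (O − E)²/E:
  (12 − 25.0133)²/25.0133 = 6.7702
  (41 − 29.9267)²/29.9267 = 4.0973
  (14 − 12.0600)²/12.0600 = 0.3121
  (44 − 30.9867)²/30.9867 = 5.4651
  (26 − 37.0733)²/37.0733 = 3.3074
  (13 − 14.9400)²/14.9400 = 0.2519
χ² = 6.7702 + 4.0973 + 0.3121 + 5.4651 + 3.3074 + 0.2519 = 20.204

20.204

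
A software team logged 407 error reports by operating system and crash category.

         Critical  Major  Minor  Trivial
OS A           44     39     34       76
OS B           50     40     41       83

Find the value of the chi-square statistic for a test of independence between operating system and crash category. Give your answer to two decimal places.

0.27

Row totals: 193, 214. Column totals: 94, 79, 75, 159. Grand total N = 407.
Expected counts (row total × column total / N):
  OS A, Critical: 193×94/407 = 44.575
  OS A, Major: 193×79/407 = 37.462
  OS A, Minor: 193×75/407 = 35.565
  OS A, Trivial: 193×159/407 = 75.398
  OS B, Critical: 214×94/407 = 49.425
  OS B, Major: 214×79/407 = 41.538
  OS B, Minor: 214×75/407 = 39.435
  OS B, Trivial: 214×159/407 = 83.602
Contributions (O − E)²/E:
  (44 − 44.575)²/44.575 = 0.0074
  (39 − 37.462)²/37.462 = 0.0631
  (34 − 35.565)²/35.565 = 0.0689
  (76 − 75.398)²/75.398 = 0.0048
  (50 − 49.425)²/49.425 = 0.0067
  (40 − 41.538)²/41.538 = 0.0569
  (41 − 39.435)²/39.435 = 0.0621
  (83 − 83.602)²/83.602 = 0.0043
χ² = 0.0074 + 0.0631 + 0.0689 + 0.0048 + 0.0067 + 0.0569 + 0.0621 + 0.0043 = 0.27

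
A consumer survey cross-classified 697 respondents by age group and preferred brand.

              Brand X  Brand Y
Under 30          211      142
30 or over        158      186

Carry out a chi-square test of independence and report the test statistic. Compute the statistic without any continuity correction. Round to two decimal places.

13.40

Row totals: 353, 344. Column totals: 369, 328. Grand total N = 697.
Expected counts (row total × column total / N):
  Under 30, Brand X: 353×369/697 = 186.882
  Under 30, Brand Y: 353×328/697 = 166.118
  30 or over, Brand X: 344×369/697 = 182.118
  30 or over, Brand Y: 344×328/697 = 161.882
Contributions (O − E)²/E:
  (211 − 186.882)²/186.882 = 3.1125
  (142 − 166.118)²/166.118 = 3.5016
  (158 − 182.118)²/182.118 = 3.1940
  (186 − 161.882)²/161.882 = 3.5932
χ² = 3.1125 + 3.5016 + 3.1940 + 3.5932 = 13.40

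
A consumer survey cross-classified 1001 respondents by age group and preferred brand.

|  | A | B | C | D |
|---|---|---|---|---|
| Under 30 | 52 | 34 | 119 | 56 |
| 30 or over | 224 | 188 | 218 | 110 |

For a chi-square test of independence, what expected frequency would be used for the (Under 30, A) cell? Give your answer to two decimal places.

71.96

Row total (Under 30) = 261; column total (A) = 276; grand total N = 1001.
Expected count = (row total × column total) / N = 261 × 276 / 1001 = 71.96.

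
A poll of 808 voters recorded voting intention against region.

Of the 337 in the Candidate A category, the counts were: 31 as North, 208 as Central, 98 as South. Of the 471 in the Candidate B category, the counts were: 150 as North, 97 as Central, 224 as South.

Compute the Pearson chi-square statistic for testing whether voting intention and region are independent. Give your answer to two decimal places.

Row totals: 337, 471. Column totals: 181, 305, 322. Grand total N = 808.
Expected counts (row total × column total / N):
  Candidate A, North: 337×181/808 = 75.491
  Candidate A, Central: 337×305/808 = 127.209
  Candidate A, South: 337×322/808 = 134.300
  Candidate B, North: 471×181/808 = 105.509
  Candidate B, Central: 471×305/808 = 177.791
  Candidate B, South: 471×322/808 = 187.700
Contributions (O − E)²/E:
  (31 − 75.491)²/75.491 = 26.2210
  (208 − 127.209)²/127.209 = 51.3107
  (98 − 134.300)²/134.300 = 9.8115
  (150 − 105.509)²/105.509 = 18.7610
  (97 − 177.791)²/177.791 = 36.7127
  (224 − 187.700)²/187.700 = 7.0202
χ² = 26.2210 + 51.3107 + 9.8115 + 18.7610 + 36.7127 + 7.0202 = 149.84

149.84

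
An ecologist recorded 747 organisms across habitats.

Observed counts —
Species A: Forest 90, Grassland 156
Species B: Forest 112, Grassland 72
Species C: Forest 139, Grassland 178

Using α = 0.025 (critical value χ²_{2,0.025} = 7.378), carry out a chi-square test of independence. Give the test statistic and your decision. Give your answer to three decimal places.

25.740; reject H₀

Row totals: 246, 184, 317. Column totals: 341, 406. Grand total N = 747.
Expected counts (row total × column total / N):
  Species A, Forest: 246×341/747 = 112.29719
  Species A, Grassland: 246×406/747 = 133.70281
  Species B, Forest: 184×341/747 = 83.99465
  Species B, Grassland: 184×406/747 = 100.00535
  Species C, Forest: 317×341/747 = 144.70817
  Species C, Grassland: 317×406/747 = 172.29183
Contributions (O − E)²/E:
  (90 − 112.29719)²/112.29719 = 4.4272
  (156 − 133.70281)²/133.70281 = 3.7184
  (112 − 83.99465)²/83.99465 = 9.3375
  (72 − 100.00535)²/100.00535 = 7.8426
  (139 − 144.70817)²/144.70817 = 0.2252
  (178 − 172.29183)²/172.29183 = 0.1891
χ² = 4.4272 + 3.7184 + 9.3375 + 7.8426 + 0.2252 + 0.1891 = 25.740
df = (3−1)(2−1) = 2. Since 25.740 > 7.378, reject the null hypothesis of independence at α = 0.025.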